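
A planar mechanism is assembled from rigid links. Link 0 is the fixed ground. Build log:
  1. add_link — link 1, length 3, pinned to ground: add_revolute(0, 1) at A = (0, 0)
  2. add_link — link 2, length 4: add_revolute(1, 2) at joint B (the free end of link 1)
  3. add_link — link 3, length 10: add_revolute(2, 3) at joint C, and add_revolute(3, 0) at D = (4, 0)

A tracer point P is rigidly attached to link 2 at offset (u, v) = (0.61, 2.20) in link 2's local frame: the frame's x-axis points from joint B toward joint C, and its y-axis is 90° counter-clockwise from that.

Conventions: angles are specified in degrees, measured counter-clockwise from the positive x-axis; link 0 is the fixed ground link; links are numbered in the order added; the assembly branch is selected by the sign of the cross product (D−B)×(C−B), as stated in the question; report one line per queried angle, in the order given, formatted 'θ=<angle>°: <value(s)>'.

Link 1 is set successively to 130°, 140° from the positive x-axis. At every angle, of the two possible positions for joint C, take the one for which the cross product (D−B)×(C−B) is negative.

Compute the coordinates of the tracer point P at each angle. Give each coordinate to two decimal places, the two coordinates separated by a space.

A=(0,0), D=(4.00,0)
θ=130°: B = A + 3.00·(cos130°, sin130°) = (-1.9284, 2.2981)
θ=130°: |BD| = 6.3582
θ=130°: circle(B,4.00) ∩ circle(D,10.00): a=-3.4265, h=2.0637
θ=130°:   candidates: C₊=(-4.3773,5.4608) cross=13.122; C₋=(-5.8691,1.6124) cross=-13.122
θ=130°:   branch - wants cross < 0 → take C=(-5.8691,1.6124) (cross=-13.122)
θ=130°: ex = (C−B)/|BC| = (-0.9852,-0.1714); ey = (0.1714,-0.9852)
θ=130°: P = B + 0.61·ex + 2.20·ey = (-2.1522,0.0261)
θ=140°: B = A + 3.00·(cos140°, sin140°) = (-2.2981, 1.9284)
θ=140°: |BD| = 6.5867
θ=140°: circle(B,4.00) ∩ circle(D,10.00): a=-3.0831, h=2.5484
θ=140°:   candidates: C₊=(-4.5000,5.2678) cross=16.786; C₋=(-5.9922,0.3942) cross=-16.786
θ=140°:   branch - wants cross < 0 → take C=(-5.9922,0.3942) (cross=-16.786)
θ=140°: ex = (C−B)/|BC| = (-0.9235,-0.3835); ey = (0.3835,-0.9235)
θ=140°: P = B + 0.61·ex + 2.20·ey = (-2.0177,-0.3373)

θ=130°: -2.15 0.03
θ=140°: -2.02 -0.34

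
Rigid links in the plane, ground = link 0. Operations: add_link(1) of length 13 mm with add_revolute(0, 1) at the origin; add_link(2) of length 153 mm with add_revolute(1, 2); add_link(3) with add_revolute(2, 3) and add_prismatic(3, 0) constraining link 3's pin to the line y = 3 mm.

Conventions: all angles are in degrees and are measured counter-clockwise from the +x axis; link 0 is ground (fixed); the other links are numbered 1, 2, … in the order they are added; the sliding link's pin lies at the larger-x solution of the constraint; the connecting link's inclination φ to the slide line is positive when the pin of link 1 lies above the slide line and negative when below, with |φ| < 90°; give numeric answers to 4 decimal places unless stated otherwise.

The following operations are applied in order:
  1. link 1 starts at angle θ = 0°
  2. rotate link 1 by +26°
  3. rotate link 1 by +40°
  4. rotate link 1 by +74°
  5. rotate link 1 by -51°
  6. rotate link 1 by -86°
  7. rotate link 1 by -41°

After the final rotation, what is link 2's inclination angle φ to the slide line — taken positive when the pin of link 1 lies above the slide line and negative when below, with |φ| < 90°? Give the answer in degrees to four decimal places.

geometry: r = 13 mm, L = 153 mm, e = 3 mm; θ starts at 0°
rotate link 1 by +26°: θ ← 0° +26° = 26°
rotate link 1 by +40°: θ ← 26° +40° = 66°
rotate link 1 by +74°: θ ← 66° +74° = 140°
rotate link 1 by -51°: θ ← 140° -51° = 89°
rotate link 1 by -86°: θ ← 89° -86° = 3°
rotate link 1 by -41°: θ ← 3° -41° = -38°
h = r sin θ − e = -8.003599 − 3 = -11.003599
sin φ = h / L = -11.003599 / 153 = -0.07191895
φ = arcsin(-0.07191895) = -4.124213°

-4.1242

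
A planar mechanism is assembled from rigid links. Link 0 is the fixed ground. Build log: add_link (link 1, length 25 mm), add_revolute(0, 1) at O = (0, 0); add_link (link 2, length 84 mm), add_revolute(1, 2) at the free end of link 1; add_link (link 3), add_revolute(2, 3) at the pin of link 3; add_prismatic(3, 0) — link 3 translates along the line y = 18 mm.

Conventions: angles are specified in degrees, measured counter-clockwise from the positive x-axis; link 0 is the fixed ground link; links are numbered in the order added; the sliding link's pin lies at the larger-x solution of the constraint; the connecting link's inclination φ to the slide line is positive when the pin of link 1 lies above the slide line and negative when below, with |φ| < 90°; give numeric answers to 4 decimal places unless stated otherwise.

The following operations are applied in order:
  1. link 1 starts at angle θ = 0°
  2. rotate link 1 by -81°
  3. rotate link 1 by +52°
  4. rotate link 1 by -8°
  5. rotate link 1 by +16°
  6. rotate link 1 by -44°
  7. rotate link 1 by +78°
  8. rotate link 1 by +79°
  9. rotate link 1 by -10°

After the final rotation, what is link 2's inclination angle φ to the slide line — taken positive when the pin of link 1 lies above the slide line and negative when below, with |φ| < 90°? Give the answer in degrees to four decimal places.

geometry: r = 25 mm, L = 84 mm, e = 18 mm; θ starts at 0°
rotate link 1 by -81°: θ ← 0° -81° = -81°
rotate link 1 by +52°: θ ← -81° +52° = -29°
rotate link 1 by -8°: θ ← -29° -8° = -37°
rotate link 1 by +16°: θ ← -37° +16° = -21°
rotate link 1 by -44°: θ ← -21° -44° = -65°
rotate link 1 by +78°: θ ← -65° +78° = 13°
rotate link 1 by +79°: θ ← 13° +79° = 92°
rotate link 1 by -10°: θ ← 92° -10° = 82°
h = r sin θ − e = 24.756702 − 18 = 6.756702
sin φ = h / L = 6.756702 / 84 = 0.08043693
φ = arcsin(0.08043693) = 4.613681°

4.6137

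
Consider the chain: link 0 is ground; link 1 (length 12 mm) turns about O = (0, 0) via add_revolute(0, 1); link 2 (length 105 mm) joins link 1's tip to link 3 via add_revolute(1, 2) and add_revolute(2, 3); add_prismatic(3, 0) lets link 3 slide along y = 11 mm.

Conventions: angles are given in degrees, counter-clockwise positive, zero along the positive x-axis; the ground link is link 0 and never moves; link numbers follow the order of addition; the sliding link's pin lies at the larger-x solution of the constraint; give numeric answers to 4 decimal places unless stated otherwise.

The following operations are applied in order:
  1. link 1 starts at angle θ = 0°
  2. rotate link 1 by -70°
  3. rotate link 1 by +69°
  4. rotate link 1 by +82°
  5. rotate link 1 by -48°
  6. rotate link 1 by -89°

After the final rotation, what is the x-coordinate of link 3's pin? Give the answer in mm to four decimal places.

geometry: r = 12 mm, L = 105 mm, e = 11 mm; θ starts at 0°
rotate link 1 by -70°: θ ← 0° -70° = -70°
rotate link 1 by +69°: θ ← -70° +69° = -1°
rotate link 1 by +82°: θ ← -1° +82° = 81°
rotate link 1 by -48°: θ ← 81° -48° = 33°
rotate link 1 by -89°: θ ← 33° -89° = -56°
crank pin P = (r cos θ, r sin θ) = (6.710315, -9.948451)
h = r sin θ − e = -9.948451 − 11 = -20.948451
x = r cos θ + √(L² − h²) = 6.710315 + 102.889078 = 109.599393

109.5994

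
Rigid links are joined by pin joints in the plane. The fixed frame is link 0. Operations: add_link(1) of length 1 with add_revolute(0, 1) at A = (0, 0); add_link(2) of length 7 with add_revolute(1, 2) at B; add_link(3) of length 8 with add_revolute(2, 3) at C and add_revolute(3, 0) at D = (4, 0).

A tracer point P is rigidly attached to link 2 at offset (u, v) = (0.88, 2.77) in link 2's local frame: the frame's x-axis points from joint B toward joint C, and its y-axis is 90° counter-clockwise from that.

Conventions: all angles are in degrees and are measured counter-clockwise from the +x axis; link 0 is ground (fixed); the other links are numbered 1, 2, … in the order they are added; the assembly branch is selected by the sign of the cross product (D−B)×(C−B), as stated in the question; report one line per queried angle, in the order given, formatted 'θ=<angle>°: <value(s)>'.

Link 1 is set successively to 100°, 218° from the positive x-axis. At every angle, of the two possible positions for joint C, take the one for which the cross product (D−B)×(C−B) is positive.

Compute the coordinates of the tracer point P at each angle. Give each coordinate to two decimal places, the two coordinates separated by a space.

A=(0,0), D=(4.00,0)
θ=100°: B = A + 1.00·(cos100°, sin100°) = (-0.1736, 0.9848)
θ=100°: |BD| = 4.2883
θ=100°: circle(B,7.00) ∩ circle(D,8.00): a=0.3952, h=6.9888
θ=100°:   candidates: C₊=(1.8160,7.6961) cross=29.970; C₋=(-1.3940,-5.9080) cross=-29.970
θ=100°:   branch + wants cross > 0 → take C=(1.8160,7.6961) (cross=29.970)
θ=100°: ex = (C−B)/|BC| = (0.2842,0.9588); ey = (-0.9588,0.2842)
θ=100°: P = B + 0.88·ex + 2.77·ey = (-2.5793,2.6158)
θ=218°: B = A + 1.00·(cos218°, sin218°) = (-0.7880, -0.6157)
θ=218°: |BD| = 4.8274
θ=218°: circle(B,7.00) ∩ circle(D,8.00): a=0.8601, h=6.9470
θ=218°:   candidates: C₊=(-0.8209,6.3843) cross=33.536; C₋=(0.9510,-7.3962) cross=-33.536
θ=218°:   branch + wants cross > 0 → take C=(-0.8209,6.3843) (cross=33.536)
θ=218°: ex = (C−B)/|BC| = (-0.0047,1.0000); ey = (-1.0000,-0.0047)
θ=218°: P = B + 0.88·ex + 2.77·ey = (-3.5621,0.2513)

θ=100°: -2.58 2.62
θ=218°: -3.56 0.25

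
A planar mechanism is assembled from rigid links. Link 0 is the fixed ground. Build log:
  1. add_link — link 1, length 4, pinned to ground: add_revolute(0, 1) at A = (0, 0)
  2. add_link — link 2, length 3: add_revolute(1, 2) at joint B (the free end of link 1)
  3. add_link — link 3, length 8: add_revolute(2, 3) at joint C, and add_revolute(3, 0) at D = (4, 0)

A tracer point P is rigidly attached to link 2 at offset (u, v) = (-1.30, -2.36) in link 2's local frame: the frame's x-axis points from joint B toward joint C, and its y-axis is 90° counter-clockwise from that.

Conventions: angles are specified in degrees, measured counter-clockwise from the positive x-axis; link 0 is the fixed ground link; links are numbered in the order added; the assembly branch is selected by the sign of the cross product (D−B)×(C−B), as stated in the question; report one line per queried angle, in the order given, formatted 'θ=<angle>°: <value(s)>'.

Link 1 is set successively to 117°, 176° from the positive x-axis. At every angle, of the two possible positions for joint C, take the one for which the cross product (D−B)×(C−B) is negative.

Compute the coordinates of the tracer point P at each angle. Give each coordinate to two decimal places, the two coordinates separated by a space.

A=(0,0), D=(4.00,0)
θ=117°: B = A + 4.00·(cos117°, sin117°) = (-1.8160, 3.5640)
θ=117°: |BD| = 6.8211
θ=117°: circle(B,3.00) ∩ circle(D,8.00): a=-0.6210, h=2.9350
θ=117°:   candidates: C₊=(-0.8119,6.3910) cross=20.020; C₋=(-3.8790,1.3860) cross=-20.020
θ=117°:   branch - wants cross < 0 → take C=(-3.8790,1.3860) (cross=-20.020)
θ=117°: ex = (C−B)/|BC| = (-0.6877,-0.7260); ey = (0.7260,-0.6877)
θ=117°: P = B + -1.30·ex + -2.36·ey = (-2.6353,6.1308)
θ=176°: B = A + 4.00·(cos176°, sin176°) = (-3.9903, 0.2790)
θ=176°: |BD| = 7.9951
θ=176°: circle(B,3.00) ∩ circle(D,8.00): a=0.5580, h=2.9477
θ=176°:   candidates: C₊=(-3.3298,3.2054) cross=23.567; C₋=(-3.5355,-2.6863) cross=-23.567
θ=176°:   branch - wants cross < 0 → take C=(-3.5355,-2.6863) (cross=-23.567)
θ=176°: ex = (C−B)/|BC| = (0.1516,-0.9884); ey = (0.9884,0.1516)
θ=176°: P = B + -1.30·ex + -2.36·ey = (-6.5200,1.2063)

θ=117°: -2.64 6.13
θ=176°: -6.52 1.21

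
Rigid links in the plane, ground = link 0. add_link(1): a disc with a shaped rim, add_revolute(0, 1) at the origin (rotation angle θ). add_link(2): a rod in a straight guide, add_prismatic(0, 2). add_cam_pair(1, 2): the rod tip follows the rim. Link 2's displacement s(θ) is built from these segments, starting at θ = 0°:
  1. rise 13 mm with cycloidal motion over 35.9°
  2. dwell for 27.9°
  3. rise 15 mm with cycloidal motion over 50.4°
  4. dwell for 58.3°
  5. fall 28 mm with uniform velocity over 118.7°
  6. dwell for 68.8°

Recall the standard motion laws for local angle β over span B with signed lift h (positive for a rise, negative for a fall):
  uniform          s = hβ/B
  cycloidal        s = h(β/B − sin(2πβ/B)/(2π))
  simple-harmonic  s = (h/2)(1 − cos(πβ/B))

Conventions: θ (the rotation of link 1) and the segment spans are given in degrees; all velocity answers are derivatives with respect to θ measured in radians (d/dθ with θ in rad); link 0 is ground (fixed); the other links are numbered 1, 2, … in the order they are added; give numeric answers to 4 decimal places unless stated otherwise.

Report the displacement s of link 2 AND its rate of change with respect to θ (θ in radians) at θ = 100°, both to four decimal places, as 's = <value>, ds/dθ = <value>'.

segment 1 (0° to 35.9°, cycloidal, h = 13) is passed completely: s = 0.0000 + (13) = 13.0000
segment 2 (35.9° to 63.8°, dwell): s unchanged at 13.0000
θ = 100° falls in segment 3 (63.8° to 114.2°, cycloidal, h = 15): β = 100 − 63.8 = 36.2°, B = 50.4°; Δs = 15·(0.7183 − sin(2π·0.7183)/(2π)) = 13.1138; s = 13.0000 + 13.1138 = 26.1138
velocity in seg [63.8°–114.2°] (cycloidal), θ in radians: β = 36.2° = 0.6318 rad, B = 50.4° = 0.8796 rad; ds/dθ = (h/B)(1 − cos(2πβ/B)) = (15/0.8796)(1 − cos(2π·0.7183)) = 20.431166 mm/rad

s = 26.1138, ds/dθ = 20.4312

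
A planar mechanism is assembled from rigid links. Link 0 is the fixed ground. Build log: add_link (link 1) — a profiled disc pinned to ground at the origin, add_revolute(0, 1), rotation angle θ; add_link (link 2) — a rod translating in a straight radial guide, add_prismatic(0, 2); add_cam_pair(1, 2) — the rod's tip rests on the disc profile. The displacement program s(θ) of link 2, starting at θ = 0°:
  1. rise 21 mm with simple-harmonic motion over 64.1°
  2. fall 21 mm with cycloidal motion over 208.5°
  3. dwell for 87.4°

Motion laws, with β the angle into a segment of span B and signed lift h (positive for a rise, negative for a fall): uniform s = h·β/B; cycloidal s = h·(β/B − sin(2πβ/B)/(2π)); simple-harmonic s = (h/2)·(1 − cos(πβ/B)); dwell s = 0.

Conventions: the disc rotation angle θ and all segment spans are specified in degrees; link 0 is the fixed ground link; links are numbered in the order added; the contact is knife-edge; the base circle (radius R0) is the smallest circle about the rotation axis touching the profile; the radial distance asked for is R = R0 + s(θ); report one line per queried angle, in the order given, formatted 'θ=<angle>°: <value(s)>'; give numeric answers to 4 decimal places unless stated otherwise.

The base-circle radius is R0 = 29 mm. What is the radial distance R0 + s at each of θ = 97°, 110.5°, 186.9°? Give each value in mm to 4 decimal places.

seg 1 [0°–64.1°] simple-harmonic, h=21: full span → s += 21 → s = 21.0000
seg 2 [64.1°–272.6°] cycloidal, h=-21: θ=97° here. β=32.9, B=208.5. -21·(0.1578 − sin(2π·0.1578)/(2π)) = -0.5168 → s = 20.4832
seg 2 [64.1°–272.6°] cycloidal, h=-21: θ=110.5° here. β=46.4, B=208.5. -21·(0.2225 − sin(2π·0.2225)/(2π)) = -1.3807 → s = 19.6193
seg 2 [64.1°–272.6°] cycloidal, h=-21: θ=186.9° here. β=122.8, B=208.5. -21·(0.5890 − sin(2π·0.5890)/(2π)) = -14.1409 → s = 6.8591
θ=97°: R = R0 + s = 29 + 20.4832 = 49.4832
θ=110.5°: R = R0 + s = 29 + 19.6193 = 48.6193
θ=186.9°: R = R0 + s = 29 + 6.8591 = 35.8591

θ=97°: 49.4832
θ=110.5°: 48.6193
θ=186.9°: 35.8591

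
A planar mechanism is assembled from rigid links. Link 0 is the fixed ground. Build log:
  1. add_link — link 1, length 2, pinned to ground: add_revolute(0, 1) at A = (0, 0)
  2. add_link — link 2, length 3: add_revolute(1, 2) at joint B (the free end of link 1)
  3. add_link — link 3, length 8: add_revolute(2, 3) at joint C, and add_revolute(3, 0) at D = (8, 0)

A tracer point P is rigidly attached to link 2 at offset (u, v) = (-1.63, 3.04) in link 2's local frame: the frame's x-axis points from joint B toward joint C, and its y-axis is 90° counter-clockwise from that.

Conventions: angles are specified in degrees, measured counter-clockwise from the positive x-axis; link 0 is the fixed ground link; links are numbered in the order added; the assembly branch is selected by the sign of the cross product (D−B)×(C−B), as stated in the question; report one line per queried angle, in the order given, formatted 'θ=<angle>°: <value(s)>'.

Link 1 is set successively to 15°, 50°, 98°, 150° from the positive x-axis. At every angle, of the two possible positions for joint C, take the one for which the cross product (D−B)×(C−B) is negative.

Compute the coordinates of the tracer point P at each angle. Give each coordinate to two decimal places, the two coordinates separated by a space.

A=(0,0), D=(8.00,0)
θ=15°: B = A + 2.00·(cos15°, sin15°) = (1.9319, 0.5176)
θ=15°: |BD| = 6.0902
θ=15°: circle(B,3.00) ∩ circle(D,8.00): a=-1.4704, h=2.6150
θ=15°:   candidates: C₊=(0.6891,3.2481) cross=15.926; C₋=(0.2445,-1.9629) cross=-15.926
θ=15°:   branch - wants cross < 0 → take C=(0.2445,-1.9629) (cross=-15.926)
θ=15°: ex = (C−B)/|BC| = (-0.5624,-0.8268); ey = (0.8268,-0.5624)
θ=15°: P = B + -1.63·ex + 3.04·ey = (5.3622,0.1556)
θ=50°: B = A + 2.00·(cos50°, sin50°) = (1.2856, 1.5321)
θ=50°: |BD| = 6.8870
θ=50°: circle(B,3.00) ∩ circle(D,8.00): a=-0.5495, h=2.9492
θ=50°:   candidates: C₊=(1.4059,4.5297) cross=20.311; C₋=(0.0937,-1.2210) cross=-20.311
θ=50°:   branch - wants cross < 0 → take C=(0.0937,-1.2210) (cross=-20.311)
θ=50°: ex = (C−B)/|BC| = (-0.3973,-0.9177); ey = (0.9177,-0.3973)
θ=50°: P = B + -1.63·ex + 3.04·ey = (4.7229,1.8202)
θ=98°: B = A + 2.00·(cos98°, sin98°) = (-0.2783, 1.9805)
θ=98°: |BD| = 8.5120
θ=98°: circle(B,3.00) ∩ circle(D,8.00): a=1.0252, h=2.8194
θ=98°:   candidates: C₊=(1.3748,4.4840) cross=23.998; C₋=(0.0627,-1.0000) cross=-23.998
θ=98°:   branch - wants cross < 0 → take C=(0.0627,-1.0000) (cross=-23.998)
θ=98°: ex = (C−B)/|BC| = (0.1137,-0.9935); ey = (0.9935,0.1137)
θ=98°: P = B + -1.63·ex + 3.04·ey = (2.5566,3.9456)
θ=150°: B = A + 2.00·(cos150°, sin150°) = (-1.7321, 1.0000)
θ=150°: |BD| = 9.7833
θ=150°: circle(B,3.00) ∩ circle(D,8.00): a=2.0807, h=2.1611
θ=150°:   candidates: C₊=(0.5587,2.9371) cross=21.143; C₋=(0.1169,-1.3625) cross=-21.143
θ=150°:   branch - wants cross < 0 → take C=(0.1169,-1.3625) (cross=-21.143)
θ=150°: ex = (C−B)/|BC| = (0.6163,-0.7875); ey = (0.7875,0.6163)
θ=150°: P = B + -1.63·ex + 3.04·ey = (-0.3426,4.1572)

θ=15°: 5.36 0.16
θ=50°: 4.72 1.82
θ=98°: 2.56 3.95
θ=150°: -0.34 4.16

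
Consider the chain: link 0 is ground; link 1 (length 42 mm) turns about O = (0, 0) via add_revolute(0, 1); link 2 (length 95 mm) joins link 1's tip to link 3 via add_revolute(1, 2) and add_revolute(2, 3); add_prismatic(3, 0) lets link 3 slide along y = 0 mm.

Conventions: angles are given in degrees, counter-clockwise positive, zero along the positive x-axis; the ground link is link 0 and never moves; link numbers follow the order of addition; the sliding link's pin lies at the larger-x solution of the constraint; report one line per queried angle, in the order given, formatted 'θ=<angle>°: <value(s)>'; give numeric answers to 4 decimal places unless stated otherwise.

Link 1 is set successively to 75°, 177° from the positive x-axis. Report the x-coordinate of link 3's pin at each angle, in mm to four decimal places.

geometry: r = 42 mm, L = 95 mm, e = 0 mm
θ=75°: crank pin P = (r cos θ, r sin θ) = (10.870400, 40.568885)
θ=75°: h = r sin θ − e = 40.568885 − 0 = 40.568885
θ=75°: x = r cos θ + √(L² − h²) = 10.870400 + 85.902070 = 96.772470
θ=177°: crank pin P = (r cos θ, r sin θ) = (-41.942440, 2.198110)
θ=177°: h = r sin θ − e = 2.198110 − 0 = 2.198110
θ=177°: x = r cos θ + √(L² − h²) = -41.942440 + 94.974567 = 53.032126

θ=75°: 96.7725
θ=177°: 53.0321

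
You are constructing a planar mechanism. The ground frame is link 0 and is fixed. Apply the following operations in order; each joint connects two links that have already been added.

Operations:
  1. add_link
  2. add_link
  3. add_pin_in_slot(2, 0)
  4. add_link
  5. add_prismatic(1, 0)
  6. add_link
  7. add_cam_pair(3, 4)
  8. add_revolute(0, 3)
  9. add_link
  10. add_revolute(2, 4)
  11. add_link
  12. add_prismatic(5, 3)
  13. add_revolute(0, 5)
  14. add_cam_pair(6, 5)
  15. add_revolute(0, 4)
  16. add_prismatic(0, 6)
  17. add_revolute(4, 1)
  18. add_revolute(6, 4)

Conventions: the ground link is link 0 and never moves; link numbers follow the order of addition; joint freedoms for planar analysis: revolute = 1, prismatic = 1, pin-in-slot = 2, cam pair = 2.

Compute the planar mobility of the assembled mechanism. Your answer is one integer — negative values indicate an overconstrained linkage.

L=1 J1=0 J2=0
add link → L=2 J1=0 J2=0
add link → L=3 J1=0 J2=0
PS@2,0 dof=2 J2 → L=3 J1=0 J2=1
add link → L=4 J1=0 J2=1
P@1,0 dof=1 J1 → L=4 J1=1 J2=1
add link → L=5 J1=1 J2=1
C@3,4 dof=2 J2 → L=5 J1=1 J2=2
R@0,3 dof=1 J1 → L=5 J1=2 J2=2
add link → L=6 J1=2 J2=2
R@2,4 dof=1 J1 → L=6 J1=3 J2=2
add link → L=7 J1=3 J2=2
P@5,3 dof=1 J1 → L=7 J1=4 J2=2
R@0,5 dof=1 J1 → L=7 J1=5 J2=2
C@6,5 dof=2 J2 → L=7 J1=5 J2=3
R@0,4 dof=1 J1 → L=7 J1=6 J2=3
P@0,6 dof=1 J1 → L=7 J1=7 J2=3
R@4,1 dof=1 J1 → L=7 J1=8 J2=3
R@6,4 dof=1 J1 → L=7 J1=9 J2=3
M=3(L−1)−2J1−J2=3·6−2·9−3=-3

M = -3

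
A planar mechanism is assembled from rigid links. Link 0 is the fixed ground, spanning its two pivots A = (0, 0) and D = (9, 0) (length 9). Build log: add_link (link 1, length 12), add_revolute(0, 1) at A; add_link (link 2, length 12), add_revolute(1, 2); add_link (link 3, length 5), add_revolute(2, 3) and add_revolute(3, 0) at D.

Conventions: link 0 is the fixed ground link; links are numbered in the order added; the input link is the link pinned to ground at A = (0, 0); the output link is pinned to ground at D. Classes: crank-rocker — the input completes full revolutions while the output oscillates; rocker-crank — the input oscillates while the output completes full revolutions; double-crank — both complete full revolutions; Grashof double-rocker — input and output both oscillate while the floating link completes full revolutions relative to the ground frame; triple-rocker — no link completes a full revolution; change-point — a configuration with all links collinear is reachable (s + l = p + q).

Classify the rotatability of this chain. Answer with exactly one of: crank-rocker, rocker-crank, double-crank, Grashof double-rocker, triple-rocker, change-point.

lengths: ground=9, input=12, coupler=12, output=5
sorted: s=5 (shortest), l=12 (longest), p+q=21
s + l = 17 vs p + q = 21
s + l < p + q (Grashof) with shortest = output link → rocker-crank

rocker-crank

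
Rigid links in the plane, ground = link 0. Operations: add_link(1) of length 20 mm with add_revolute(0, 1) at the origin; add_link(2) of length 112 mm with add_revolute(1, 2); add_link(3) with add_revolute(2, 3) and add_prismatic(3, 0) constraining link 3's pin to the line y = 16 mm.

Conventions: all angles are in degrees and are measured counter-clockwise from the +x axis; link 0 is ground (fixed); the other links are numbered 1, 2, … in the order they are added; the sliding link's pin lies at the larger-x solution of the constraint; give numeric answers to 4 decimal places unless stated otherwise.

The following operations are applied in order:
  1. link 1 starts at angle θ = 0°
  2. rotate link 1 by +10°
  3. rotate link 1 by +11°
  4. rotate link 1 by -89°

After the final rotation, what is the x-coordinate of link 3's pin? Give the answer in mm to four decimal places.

geometry: r = 20 mm, L = 112 mm, e = 16 mm; θ starts at 0°
rotate link 1 by +10°: θ ← 0° +10° = 10°
rotate link 1 by +11°: θ ← 10° +11° = 21°
rotate link 1 by -89°: θ ← 21° -89° = -68°
crank pin P = (r cos θ, r sin θ) = (7.492132, -18.543677)
h = r sin θ − e = -18.543677 − 16 = -34.543677
x = r cos θ + √(L² − h²) = 7.492132 + 106.539825 = 114.031957

114.0320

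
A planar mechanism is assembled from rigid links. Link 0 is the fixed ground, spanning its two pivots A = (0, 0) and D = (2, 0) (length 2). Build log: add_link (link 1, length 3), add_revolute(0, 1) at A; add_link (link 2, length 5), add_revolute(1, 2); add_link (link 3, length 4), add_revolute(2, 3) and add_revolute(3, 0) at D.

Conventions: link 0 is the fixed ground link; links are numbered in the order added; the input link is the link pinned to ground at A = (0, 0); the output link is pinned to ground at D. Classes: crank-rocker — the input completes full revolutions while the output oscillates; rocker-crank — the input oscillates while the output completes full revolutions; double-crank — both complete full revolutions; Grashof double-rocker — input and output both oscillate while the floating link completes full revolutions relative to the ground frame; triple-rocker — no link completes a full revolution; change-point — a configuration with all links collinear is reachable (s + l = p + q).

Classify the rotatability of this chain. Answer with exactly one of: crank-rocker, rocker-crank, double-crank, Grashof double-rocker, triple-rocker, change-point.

lengths: ground=2, input=3, coupler=5, output=4
sorted: s=2 (shortest), l=5 (longest), p+q=7
s + l = 7 vs p + q = 7
s + l = p + q → change-point (collinear configuration reachable)

change-point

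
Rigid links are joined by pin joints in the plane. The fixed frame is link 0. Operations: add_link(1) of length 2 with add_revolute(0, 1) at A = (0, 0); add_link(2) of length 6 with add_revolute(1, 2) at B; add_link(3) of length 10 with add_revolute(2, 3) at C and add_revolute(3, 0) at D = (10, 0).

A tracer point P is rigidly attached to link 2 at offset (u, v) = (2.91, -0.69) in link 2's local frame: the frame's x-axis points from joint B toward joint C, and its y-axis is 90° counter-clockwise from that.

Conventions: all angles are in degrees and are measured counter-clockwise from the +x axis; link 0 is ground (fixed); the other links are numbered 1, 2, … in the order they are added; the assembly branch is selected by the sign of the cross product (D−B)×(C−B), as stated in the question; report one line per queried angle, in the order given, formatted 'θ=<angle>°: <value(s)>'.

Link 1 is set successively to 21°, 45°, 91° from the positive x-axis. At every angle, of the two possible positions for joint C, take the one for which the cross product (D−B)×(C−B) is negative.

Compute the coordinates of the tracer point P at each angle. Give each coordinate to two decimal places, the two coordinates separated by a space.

A=(0,0), D=(10.00,0)
θ=21°: B = A + 2.00·(cos21°, sin21°) = (1.8672, 0.7167)
θ=21°: |BD| = 8.1644
θ=21°: circle(B,6.00) ∩ circle(D,10.00): a=0.1627, h=5.9978
θ=21°:   candidates: C₊=(2.5558,6.6771) cross=48.968; C₋=(1.5027,-5.2722) cross=-48.968
θ=21°:   branch - wants cross < 0 → take C=(1.5027,-5.2722) (cross=-48.968)
θ=21°: ex = (C−B)/|BC| = (-0.0607,-0.9982); ey = (0.9982,-0.0607)
θ=21°: P = B + 2.91·ex + -0.69·ey = (1.0017,-2.1460)
θ=45°: B = A + 2.00·(cos45°, sin45°) = (1.4142, 1.4142)
θ=45°: |BD| = 8.7015
θ=45°: circle(B,6.00) ∩ circle(D,10.00): a=0.6732, h=5.9621
θ=45°:   candidates: C₊=(3.0475,7.1876) cross=51.879; C₋=(1.1095,-4.5780) cross=-51.879
θ=45°:   branch - wants cross < 0 → take C=(1.1095,-4.5780) (cross=-51.879)
θ=45°: ex = (C−B)/|BC| = (-0.0508,-0.9987); ey = (0.9987,-0.0508)
θ=45°: P = B + 2.91·ex + -0.69·ey = (0.5773,-1.4570)
θ=91°: B = A + 2.00·(cos91°, sin91°) = (-0.0349, 1.9997)
θ=91°: |BD| = 10.2322
θ=91°: circle(B,6.00) ∩ circle(D,10.00): a=1.9887, h=5.6608
θ=91°:   candidates: C₊=(3.0218,7.1627) cross=57.923; C₋=(0.8092,-3.9406) cross=-57.923
θ=91°:   branch - wants cross < 0 → take C=(0.8092,-3.9406) (cross=-57.923)
θ=91°: ex = (C−B)/|BC| = (0.1407,-0.9901); ey = (0.9901,0.1407)
θ=91°: P = B + 2.91·ex + -0.69·ey = (-0.3087,-0.9784)

θ=21°: 1.00 -2.15
θ=45°: 0.58 -1.46
θ=91°: -0.31 -0.98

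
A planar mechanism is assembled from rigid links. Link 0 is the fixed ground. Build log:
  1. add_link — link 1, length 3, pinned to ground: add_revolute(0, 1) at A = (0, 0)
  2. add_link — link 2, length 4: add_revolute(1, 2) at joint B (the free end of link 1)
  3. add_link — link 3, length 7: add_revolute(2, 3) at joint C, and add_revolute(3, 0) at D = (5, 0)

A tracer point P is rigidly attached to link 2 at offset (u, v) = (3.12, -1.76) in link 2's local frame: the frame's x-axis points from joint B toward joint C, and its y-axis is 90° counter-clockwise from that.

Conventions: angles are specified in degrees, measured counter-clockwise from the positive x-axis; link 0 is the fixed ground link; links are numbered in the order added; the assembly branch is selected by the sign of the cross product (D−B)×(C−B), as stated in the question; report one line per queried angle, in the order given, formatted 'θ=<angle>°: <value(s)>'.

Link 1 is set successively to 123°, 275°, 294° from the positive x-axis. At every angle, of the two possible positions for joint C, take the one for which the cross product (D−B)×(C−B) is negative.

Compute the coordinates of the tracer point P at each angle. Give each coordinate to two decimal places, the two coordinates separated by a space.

A=(0,0), D=(5.00,0)
θ=123°: B = A + 3.00·(cos123°, sin123°) = (-1.6339, 2.5160)
θ=123°: |BD| = 7.0950
θ=123°: circle(B,4.00) ∩ circle(D,7.00): a=1.2219, h=3.8088
θ=123°:   candidates: C₊=(0.8593,5.6440) cross=27.023; C₋=(-1.8421,-1.4786) cross=-27.023
θ=123°:   branch - wants cross < 0 → take C=(-1.8421,-1.4786) (cross=-27.023)
θ=123°: ex = (C−B)/|BC| = (-0.0520,-0.9986); ey = (0.9986,-0.0520)
θ=123°: P = B + 3.12·ex + -1.76·ey = (-3.5539,-0.5082)
θ=275°: B = A + 3.00·(cos275°, sin275°) = (0.2615, -2.9886)
θ=275°: |BD| = 5.6023
θ=275°: circle(B,4.00) ∩ circle(D,7.00): a=-0.1441, h=3.9974
θ=275°:   candidates: C₊=(-1.9929,0.3156) cross=22.394; C₋=(2.2720,-6.4466) cross=-22.394
θ=275°:   branch - wants cross < 0 → take C=(2.2720,-6.4466) (cross=-22.394)
θ=275°: ex = (C−B)/|BC| = (0.5026,-0.8645); ey = (0.8645,0.5026)
θ=275°: P = B + 3.12·ex + -1.76·ey = (0.3082,-6.5705)
θ=294°: B = A + 3.00·(cos294°, sin294°) = (1.2202, -2.7406)
θ=294°: |BD| = 4.6688
θ=294°: circle(B,4.00) ∩ circle(D,7.00): a=-1.1997, h=3.8159
θ=294°:   candidates: C₊=(-1.9910,-0.3556) cross=17.816; C₋=(2.4889,-6.5341) cross=-17.816
θ=294°:   branch - wants cross < 0 → take C=(2.4889,-6.5341) (cross=-17.816)
θ=294°: ex = (C−B)/|BC| = (0.3172,-0.9484); ey = (0.9484,0.3172)
θ=294°: P = B + 3.12·ex + -1.76·ey = (0.5407,-6.2578)

θ=123°: -3.55 -0.51
θ=275°: 0.31 -6.57
θ=294°: 0.54 -6.26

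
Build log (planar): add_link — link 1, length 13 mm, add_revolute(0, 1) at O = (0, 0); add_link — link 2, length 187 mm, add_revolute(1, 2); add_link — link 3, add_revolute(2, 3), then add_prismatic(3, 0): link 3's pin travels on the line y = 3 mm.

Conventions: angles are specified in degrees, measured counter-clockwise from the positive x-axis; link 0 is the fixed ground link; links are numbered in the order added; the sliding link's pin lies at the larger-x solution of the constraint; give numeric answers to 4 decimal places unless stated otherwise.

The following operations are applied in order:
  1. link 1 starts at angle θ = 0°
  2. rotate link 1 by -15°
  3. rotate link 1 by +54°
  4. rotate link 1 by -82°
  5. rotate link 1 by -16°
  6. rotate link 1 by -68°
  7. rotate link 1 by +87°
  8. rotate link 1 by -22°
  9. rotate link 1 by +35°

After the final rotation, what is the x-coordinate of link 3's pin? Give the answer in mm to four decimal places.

geometry: r = 13 mm, L = 187 mm, e = 3 mm; θ starts at 0°
rotate link 1 by -15°: θ ← 0° -15° = -15°
rotate link 1 by +54°: θ ← -15° +54° = 39°
rotate link 1 by -82°: θ ← 39° -82° = -43°
rotate link 1 by -16°: θ ← -43° -16° = -59°
rotate link 1 by -68°: θ ← -59° -68° = -127°
rotate link 1 by +87°: θ ← -127° +87° = -40°
rotate link 1 by -22°: θ ← -40° -22° = -62°
rotate link 1 by +35°: θ ← -62° +35° = -27°
crank pin P = (r cos θ, r sin θ) = (11.583085, -5.901876)
h = r sin θ − e = -5.901876 − 3 = -8.901876
x = r cos θ + √(L² − h²) = 11.583085 + 186.787999 = 198.371084

198.3711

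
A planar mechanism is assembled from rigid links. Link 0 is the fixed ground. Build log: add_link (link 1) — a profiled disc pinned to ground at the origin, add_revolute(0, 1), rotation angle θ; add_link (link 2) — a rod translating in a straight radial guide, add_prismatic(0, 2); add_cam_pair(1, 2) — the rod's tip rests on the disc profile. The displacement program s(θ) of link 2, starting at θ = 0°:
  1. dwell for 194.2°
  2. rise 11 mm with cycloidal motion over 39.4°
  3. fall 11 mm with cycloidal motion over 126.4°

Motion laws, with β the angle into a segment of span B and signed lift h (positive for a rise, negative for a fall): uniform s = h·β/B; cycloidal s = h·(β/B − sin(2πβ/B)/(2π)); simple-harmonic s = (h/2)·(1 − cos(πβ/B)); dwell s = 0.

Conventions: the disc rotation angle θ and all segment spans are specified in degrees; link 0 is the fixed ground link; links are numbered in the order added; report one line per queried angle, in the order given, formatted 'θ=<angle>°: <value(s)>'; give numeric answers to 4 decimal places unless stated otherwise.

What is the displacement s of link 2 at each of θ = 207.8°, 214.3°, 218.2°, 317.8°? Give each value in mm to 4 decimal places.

seg 1 [0°–194.2°] dwell: s stays 0.0000
seg 2 [194.2°–233.6°] cycloidal, h=11: θ=207.8° here. β=13.6, B=39.4. 11·(0.3452 − sin(2π·0.3452)/(2π)) = 2.3501 → s = 2.3501
seg 2 [194.2°–233.6°] cycloidal, h=11: θ=214.3° here. β=20.1, B=39.4. 11·(0.5102 − sin(2π·0.5102)/(2π)) = 5.7233 → s = 5.7233
seg 2 [194.2°–233.6°] cycloidal, h=11: θ=218.2° here. β=24, B=39.4. 11·(0.6091 − sin(2π·0.6091)/(2π)) = 7.8091 → s = 7.8091
seg 2 [194.2°–233.6°] cycloidal, h=11: full span → s += 11 → s = 11.0000
seg 3 [233.6°–360°] cycloidal, h=-11: θ=317.8° here. β=84.2, B=126.4. -11·(0.6661 − sin(2π·0.6661)/(2π)) = -8.8408 → s = 2.1592

θ=207.8°: 2.3501
θ=214.3°: 5.7233
θ=218.2°: 7.8091
θ=317.8°: 2.1592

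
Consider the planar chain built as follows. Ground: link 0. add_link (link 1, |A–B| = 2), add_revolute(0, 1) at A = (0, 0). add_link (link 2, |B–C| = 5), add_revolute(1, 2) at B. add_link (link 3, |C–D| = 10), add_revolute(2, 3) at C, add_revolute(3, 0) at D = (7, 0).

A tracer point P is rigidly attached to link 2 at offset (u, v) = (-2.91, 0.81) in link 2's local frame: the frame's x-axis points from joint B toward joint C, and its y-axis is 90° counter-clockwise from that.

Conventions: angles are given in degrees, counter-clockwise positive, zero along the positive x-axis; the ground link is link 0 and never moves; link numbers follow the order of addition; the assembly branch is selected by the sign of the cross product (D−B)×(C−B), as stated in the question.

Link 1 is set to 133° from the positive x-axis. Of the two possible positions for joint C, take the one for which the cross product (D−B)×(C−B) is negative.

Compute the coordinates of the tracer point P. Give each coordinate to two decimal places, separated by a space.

A=(0,0), D=(7.00,0)
B = A + 2.00·(cos133°, sin133°) = (-1.3640, 1.4627)
|BD| = 8.4909
circle(B,5.00) ∩ circle(D,10.00): a=-0.1710, h=4.9971
  candidates: C₊=(-0.6716,6.4145) cross=42.430; C₋=(-2.3933,-3.4302) cross=-42.430
  branch - wants cross < 0 → take C=(-2.3933,-3.4302) (cross=-42.430)
ex = (C−B)/|BC| = (-0.2059,-0.9786); ey = (0.9786,-0.2059)
P = B + -2.91·ex + 0.81·ey = (0.0277,4.1436)

0.03 4.14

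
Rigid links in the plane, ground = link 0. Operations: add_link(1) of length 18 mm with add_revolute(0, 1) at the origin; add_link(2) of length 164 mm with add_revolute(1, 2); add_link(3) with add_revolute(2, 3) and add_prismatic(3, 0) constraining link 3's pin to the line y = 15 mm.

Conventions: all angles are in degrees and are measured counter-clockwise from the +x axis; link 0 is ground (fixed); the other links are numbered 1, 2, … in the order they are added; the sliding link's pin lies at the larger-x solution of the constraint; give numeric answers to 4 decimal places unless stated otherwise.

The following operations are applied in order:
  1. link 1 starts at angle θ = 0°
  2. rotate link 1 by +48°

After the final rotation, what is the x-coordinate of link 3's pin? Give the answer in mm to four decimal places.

geometry: r = 18 mm, L = 164 mm, e = 15 mm; θ starts at 0°
rotate link 1 by +48°: θ ← 0° +48° = 48°
crank pin P = (r cos θ, r sin θ) = (12.044351, 13.376607)
h = r sin θ − e = 13.376607 − 15 = -1.623393
x = r cos θ + √(L² − h²) = 12.044351 + 163.991965 = 176.036316

176.0363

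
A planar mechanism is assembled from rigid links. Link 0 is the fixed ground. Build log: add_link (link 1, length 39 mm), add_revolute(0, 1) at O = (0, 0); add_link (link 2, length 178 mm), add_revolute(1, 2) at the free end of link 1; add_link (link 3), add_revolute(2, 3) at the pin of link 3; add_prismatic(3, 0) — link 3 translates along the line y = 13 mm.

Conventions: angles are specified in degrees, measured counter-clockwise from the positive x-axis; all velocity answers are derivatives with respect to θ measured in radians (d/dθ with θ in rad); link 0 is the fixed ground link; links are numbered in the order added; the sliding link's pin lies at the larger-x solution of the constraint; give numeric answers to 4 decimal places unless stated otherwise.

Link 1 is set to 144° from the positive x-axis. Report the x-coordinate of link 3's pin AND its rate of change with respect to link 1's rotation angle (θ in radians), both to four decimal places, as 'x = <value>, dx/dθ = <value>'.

geometry: r = 39 mm, L = 178 mm, e = 13 mm
crank pin P = (r cos θ, r sin θ) = (-31.551663, 22.923625)
h = r sin θ − e = 22.923625 − 13 = 9.923625
x = r cos θ + √(L² − h²) = -31.551663 + 177.723160 = 146.171497
dx/dθ = −r sin θ − h·r cos θ/√(L² − h²) (θ in radians; h = 9.923625) = -21.161857

x = 146.1715, dx/dθ = -21.1619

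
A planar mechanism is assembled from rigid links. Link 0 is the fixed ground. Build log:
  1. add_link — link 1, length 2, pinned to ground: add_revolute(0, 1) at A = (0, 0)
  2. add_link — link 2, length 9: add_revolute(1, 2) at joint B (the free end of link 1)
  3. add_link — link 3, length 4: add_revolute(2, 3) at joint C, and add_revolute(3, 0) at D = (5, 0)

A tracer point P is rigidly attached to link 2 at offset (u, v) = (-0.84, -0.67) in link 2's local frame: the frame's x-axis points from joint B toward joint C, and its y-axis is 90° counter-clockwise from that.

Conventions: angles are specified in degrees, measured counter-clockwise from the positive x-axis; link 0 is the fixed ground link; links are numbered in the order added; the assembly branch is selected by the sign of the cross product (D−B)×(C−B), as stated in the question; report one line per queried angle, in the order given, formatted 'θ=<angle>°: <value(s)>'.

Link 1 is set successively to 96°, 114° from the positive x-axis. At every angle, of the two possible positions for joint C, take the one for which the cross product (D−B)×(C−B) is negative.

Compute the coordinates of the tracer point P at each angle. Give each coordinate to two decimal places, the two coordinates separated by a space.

A=(0,0), D=(5.00,0)
θ=96°: B = A + 2.00·(cos96°, sin96°) = (-0.2091, 1.9890)
θ=96°: |BD| = 5.5759
θ=96°: circle(B,9.00) ∩ circle(D,4.00): a=8.6166, h=2.5989
θ=96°:   candidates: C₊=(8.7677,1.3432) cross=14.491; C₋=(6.9136,-3.5126) cross=-14.491
θ=96°:   branch - wants cross < 0 → take C=(6.9136,-3.5126) (cross=-14.491)
θ=96°: ex = (C−B)/|BC| = (0.7914,-0.6113); ey = (0.6113,0.7914)
θ=96°: P = B + -0.84·ex + -0.67·ey = (-1.2834,1.9723)
θ=114°: B = A + 2.00·(cos114°, sin114°) = (-0.8135, 1.8271)
θ=114°: |BD| = 6.0938
θ=114°: circle(B,9.00) ∩ circle(D,4.00): a=8.3802, h=3.2822
θ=114°:   candidates: C₊=(8.1652,2.4457) cross=20.001; C₋=(6.1971,-3.8167) cross=-20.001
θ=114°:   branch - wants cross < 0 → take C=(6.1971,-3.8167) (cross=-20.001)
θ=114°: ex = (C−B)/|BC| = (0.7790,-0.6271); ey = (0.6271,0.7790)
θ=114°: P = B + -0.84·ex + -0.67·ey = (-1.8879,1.8319)

θ=96°: -1.28 1.97
θ=114°: -1.89 1.83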